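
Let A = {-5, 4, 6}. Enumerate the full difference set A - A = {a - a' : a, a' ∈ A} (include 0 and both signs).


A - A = {a - a' : a, a' ∈ A}.
Compute a - a' for each ordered pair (a, a'):
a = -5: -5--5=0, -5-4=-9, -5-6=-11
a = 4: 4--5=9, 4-4=0, 4-6=-2
a = 6: 6--5=11, 6-4=2, 6-6=0
Collecting distinct values (and noting 0 appears from a-a):
A - A = {-11, -9, -2, 0, 2, 9, 11}
|A - A| = 7

A - A = {-11, -9, -2, 0, 2, 9, 11}


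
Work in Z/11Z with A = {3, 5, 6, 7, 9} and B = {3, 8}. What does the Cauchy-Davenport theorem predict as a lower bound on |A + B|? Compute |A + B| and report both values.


Cauchy-Davenport: |A + B| ≥ min(p, |A| + |B| - 1) for A, B nonempty in Z/pZ.
|A| = 5, |B| = 2, p = 11.
CD lower bound = min(11, 5 + 2 - 1) = min(11, 6) = 6.
Compute A + B mod 11 directly:
a = 3: 3+3=6, 3+8=0
a = 5: 5+3=8, 5+8=2
a = 6: 6+3=9, 6+8=3
a = 7: 7+3=10, 7+8=4
a = 9: 9+3=1, 9+8=6
A + B = {0, 1, 2, 3, 4, 6, 8, 9, 10}, so |A + B| = 9.
Verify: 9 ≥ 6? Yes ✓.

CD lower bound = 6, actual |A + B| = 9.


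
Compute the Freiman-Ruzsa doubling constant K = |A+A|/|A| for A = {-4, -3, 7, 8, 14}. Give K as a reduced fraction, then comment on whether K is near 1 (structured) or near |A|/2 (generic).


|A| = 5.
Compute A + A by enumerating all 25 pairs.
A + A = {-8, -7, -6, 3, 4, 5, 10, 11, 14, 15, 16, 21, 22, 28}, so |A + A| = 14.
K = |A + A| / |A| = 14/5 (already in lowest terms) ≈ 2.8000.
Reference: AP of size 5 gives K = 9/5 ≈ 1.8000; a fully generic set of size 5 gives K ≈ 3.0000.

|A| = 5, |A + A| = 14, K = 14/5.


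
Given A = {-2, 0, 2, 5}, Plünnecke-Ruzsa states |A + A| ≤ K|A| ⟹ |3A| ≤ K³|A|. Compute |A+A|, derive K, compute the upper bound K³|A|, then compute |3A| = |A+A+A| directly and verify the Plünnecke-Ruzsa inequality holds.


|A| = 4.
Step 1: Compute A + A by enumerating all 16 pairs.
A + A = {-4, -2, 0, 2, 3, 4, 5, 7, 10}, so |A + A| = 9.
Step 2: Doubling constant K = |A + A|/|A| = 9/4 = 9/4 ≈ 2.2500.
Step 3: Plünnecke-Ruzsa gives |3A| ≤ K³·|A| = (2.2500)³ · 4 ≈ 45.5625.
Step 4: Compute 3A = A + A + A directly by enumerating all triples (a,b,c) ∈ A³; |3A| = 16.
Step 5: Check 16 ≤ 45.5625? Yes ✓.

K = 9/4, Plünnecke-Ruzsa bound K³|A| ≈ 45.5625, |3A| = 16, inequality holds.


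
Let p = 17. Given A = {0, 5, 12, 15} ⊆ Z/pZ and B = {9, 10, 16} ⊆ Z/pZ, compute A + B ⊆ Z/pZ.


Work in Z/17Z: reduce every sum a + b modulo 17.
Enumerate all 12 pairs:
a = 0: 0+9=9, 0+10=10, 0+16=16
a = 5: 5+9=14, 5+10=15, 5+16=4
a = 12: 12+9=4, 12+10=5, 12+16=11
a = 15: 15+9=7, 15+10=8, 15+16=14
Distinct residues collected: {4, 5, 7, 8, 9, 10, 11, 14, 15, 16}
|A + B| = 10 (out of 17 total residues).

A + B = {4, 5, 7, 8, 9, 10, 11, 14, 15, 16}


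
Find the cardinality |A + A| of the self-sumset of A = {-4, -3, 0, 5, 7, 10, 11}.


A + A = {a + a' : a, a' ∈ A}; |A| = 7.
General bounds: 2|A| - 1 ≤ |A + A| ≤ |A|(|A|+1)/2, i.e. 13 ≤ |A + A| ≤ 28.
Lower bound 2|A|-1 is attained iff A is an arithmetic progression.
Enumerate sums a + a' for a ≤ a' (symmetric, so this suffices):
a = -4: -4+-4=-8, -4+-3=-7, -4+0=-4, -4+5=1, -4+7=3, -4+10=6, -4+11=7
a = -3: -3+-3=-6, -3+0=-3, -3+5=2, -3+7=4, -3+10=7, -3+11=8
a = 0: 0+0=0, 0+5=5, 0+7=7, 0+10=10, 0+11=11
a = 5: 5+5=10, 5+7=12, 5+10=15, 5+11=16
a = 7: 7+7=14, 7+10=17, 7+11=18
a = 10: 10+10=20, 10+11=21
a = 11: 11+11=22
Distinct sums: {-8, -7, -6, -4, -3, 0, 1, 2, 3, 4, 5, 6, 7, 8, 10, 11, 12, 14, 15, 16, 17, 18, 20, 21, 22}
|A + A| = 25

|A + A| = 25


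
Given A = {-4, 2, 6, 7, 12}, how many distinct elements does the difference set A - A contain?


A - A = {a - a' : a, a' ∈ A}; |A| = 5.
Bounds: 2|A|-1 ≤ |A - A| ≤ |A|² - |A| + 1, i.e. 9 ≤ |A - A| ≤ 21.
Note: 0 ∈ A - A always (from a - a). The set is symmetric: if d ∈ A - A then -d ∈ A - A.
Enumerate nonzero differences d = a - a' with a > a' (then include -d):
Positive differences: {1, 4, 5, 6, 10, 11, 16}
Full difference set: {0} ∪ (positive diffs) ∪ (negative diffs).
|A - A| = 1 + 2·7 = 15 (matches direct enumeration: 15).

|A - A| = 15


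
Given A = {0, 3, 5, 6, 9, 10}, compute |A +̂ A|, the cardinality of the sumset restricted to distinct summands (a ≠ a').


Restricted sumset: A +̂ A = {a + a' : a ∈ A, a' ∈ A, a ≠ a'}.
Equivalently, take A + A and drop any sum 2a that is achievable ONLY as a + a for a ∈ A (i.e. sums representable only with equal summands).
Enumerate pairs (a, a') with a < a' (symmetric, so each unordered pair gives one sum; this covers all a ≠ a'):
  0 + 3 = 3
  0 + 5 = 5
  0 + 6 = 6
  0 + 9 = 9
  0 + 10 = 10
  3 + 5 = 8
  3 + 6 = 9
  3 + 9 = 12
  3 + 10 = 13
  5 + 6 = 11
  5 + 9 = 14
  5 + 10 = 15
  6 + 9 = 15
  6 + 10 = 16
  9 + 10 = 19
Collected distinct sums: {3, 5, 6, 8, 9, 10, 11, 12, 13, 14, 15, 16, 19}
|A +̂ A| = 13
(Reference bound: |A +̂ A| ≥ 2|A| - 3 for |A| ≥ 2, with |A| = 6 giving ≥ 9.)

|A +̂ A| = 13


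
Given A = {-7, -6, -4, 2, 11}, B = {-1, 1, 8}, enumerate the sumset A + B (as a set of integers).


A + B = {a + b : a ∈ A, b ∈ B}.
Enumerate all |A|·|B| = 5·3 = 15 pairs (a, b) and collect distinct sums.
a = -7: -7+-1=-8, -7+1=-6, -7+8=1
a = -6: -6+-1=-7, -6+1=-5, -6+8=2
a = -4: -4+-1=-5, -4+1=-3, -4+8=4
a = 2: 2+-1=1, 2+1=3, 2+8=10
a = 11: 11+-1=10, 11+1=12, 11+8=19
Collecting distinct sums: A + B = {-8, -7, -6, -5, -3, 1, 2, 3, 4, 10, 12, 19}
|A + B| = 12

A + B = {-8, -7, -6, -5, -3, 1, 2, 3, 4, 10, 12, 19}


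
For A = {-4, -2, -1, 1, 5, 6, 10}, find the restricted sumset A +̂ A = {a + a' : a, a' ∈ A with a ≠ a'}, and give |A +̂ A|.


Restricted sumset: A +̂ A = {a + a' : a ∈ A, a' ∈ A, a ≠ a'}.
Equivalently, take A + A and drop any sum 2a that is achievable ONLY as a + a for a ∈ A (i.e. sums representable only with equal summands).
Enumerate pairs (a, a') with a < a' (symmetric, so each unordered pair gives one sum; this covers all a ≠ a'):
  -4 + -2 = -6
  -4 + -1 = -5
  -4 + 1 = -3
  -4 + 5 = 1
  -4 + 6 = 2
  -4 + 10 = 6
  -2 + -1 = -3
  -2 + 1 = -1
  -2 + 5 = 3
  -2 + 6 = 4
  -2 + 10 = 8
  -1 + 1 = 0
  -1 + 5 = 4
  -1 + 6 = 5
  -1 + 10 = 9
  1 + 5 = 6
  1 + 6 = 7
  1 + 10 = 11
  5 + 6 = 11
  5 + 10 = 15
  6 + 10 = 16
Collected distinct sums: {-6, -5, -3, -1, 0, 1, 2, 3, 4, 5, 6, 7, 8, 9, 11, 15, 16}
|A +̂ A| = 17
(Reference bound: |A +̂ A| ≥ 2|A| - 3 for |A| ≥ 2, with |A| = 7 giving ≥ 11.)

|A +̂ A| = 17


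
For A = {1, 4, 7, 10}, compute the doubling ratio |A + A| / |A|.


|A| = 4.
Compute A + A by enumerating all 16 pairs.
A + A = {2, 5, 8, 11, 14, 17, 20}, so |A + A| = 7.
K = |A + A| / |A| = 7/4 (already in lowest terms) ≈ 1.7500.
Reference: AP of size 4 gives K = 7/4 ≈ 1.7500; a fully generic set of size 4 gives K ≈ 2.5000.

|A| = 4, |A + A| = 7, K = 7/4.


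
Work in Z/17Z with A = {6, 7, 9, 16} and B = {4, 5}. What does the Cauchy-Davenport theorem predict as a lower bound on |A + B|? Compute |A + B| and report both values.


Cauchy-Davenport: |A + B| ≥ min(p, |A| + |B| - 1) for A, B nonempty in Z/pZ.
|A| = 4, |B| = 2, p = 17.
CD lower bound = min(17, 4 + 2 - 1) = min(17, 5) = 5.
Compute A + B mod 17 directly:
a = 6: 6+4=10, 6+5=11
a = 7: 7+4=11, 7+5=12
a = 9: 9+4=13, 9+5=14
a = 16: 16+4=3, 16+5=4
A + B = {3, 4, 10, 11, 12, 13, 14}, so |A + B| = 7.
Verify: 7 ≥ 5? Yes ✓.

CD lower bound = 5, actual |A + B| = 7.


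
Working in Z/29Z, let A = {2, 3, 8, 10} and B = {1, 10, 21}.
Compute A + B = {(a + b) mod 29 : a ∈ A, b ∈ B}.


Work in Z/29Z: reduce every sum a + b modulo 29.
Enumerate all 12 pairs:
a = 2: 2+1=3, 2+10=12, 2+21=23
a = 3: 3+1=4, 3+10=13, 3+21=24
a = 8: 8+1=9, 8+10=18, 8+21=0
a = 10: 10+1=11, 10+10=20, 10+21=2
Distinct residues collected: {0, 2, 3, 4, 9, 11, 12, 13, 18, 20, 23, 24}
|A + B| = 12 (out of 29 total residues).

A + B = {0, 2, 3, 4, 9, 11, 12, 13, 18, 20, 23, 24}


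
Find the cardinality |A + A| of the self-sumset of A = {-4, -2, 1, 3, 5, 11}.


A + A = {a + a' : a, a' ∈ A}; |A| = 6.
General bounds: 2|A| - 1 ≤ |A + A| ≤ |A|(|A|+1)/2, i.e. 11 ≤ |A + A| ≤ 21.
Lower bound 2|A|-1 is attained iff A is an arithmetic progression.
Enumerate sums a + a' for a ≤ a' (symmetric, so this suffices):
a = -4: -4+-4=-8, -4+-2=-6, -4+1=-3, -4+3=-1, -4+5=1, -4+11=7
a = -2: -2+-2=-4, -2+1=-1, -2+3=1, -2+5=3, -2+11=9
a = 1: 1+1=2, 1+3=4, 1+5=6, 1+11=12
a = 3: 3+3=6, 3+5=8, 3+11=14
a = 5: 5+5=10, 5+11=16
a = 11: 11+11=22
Distinct sums: {-8, -6, -4, -3, -1, 1, 2, 3, 4, 6, 7, 8, 9, 10, 12, 14, 16, 22}
|A + A| = 18

|A + A| = 18


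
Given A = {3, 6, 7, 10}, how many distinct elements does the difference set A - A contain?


A - A = {a - a' : a, a' ∈ A}; |A| = 4.
Bounds: 2|A|-1 ≤ |A - A| ≤ |A|² - |A| + 1, i.e. 7 ≤ |A - A| ≤ 13.
Note: 0 ∈ A - A always (from a - a). The set is symmetric: if d ∈ A - A then -d ∈ A - A.
Enumerate nonzero differences d = a - a' with a > a' (then include -d):
Positive differences: {1, 3, 4, 7}
Full difference set: {0} ∪ (positive diffs) ∪ (negative diffs).
|A - A| = 1 + 2·4 = 9 (matches direct enumeration: 9).

|A - A| = 9


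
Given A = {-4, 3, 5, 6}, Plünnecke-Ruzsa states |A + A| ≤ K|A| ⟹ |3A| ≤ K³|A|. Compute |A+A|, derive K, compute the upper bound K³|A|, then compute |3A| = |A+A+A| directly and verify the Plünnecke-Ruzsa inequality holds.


|A| = 4.
Step 1: Compute A + A by enumerating all 16 pairs.
A + A = {-8, -1, 1, 2, 6, 8, 9, 10, 11, 12}, so |A + A| = 10.
Step 2: Doubling constant K = |A + A|/|A| = 10/4 = 10/4 ≈ 2.5000.
Step 3: Plünnecke-Ruzsa gives |3A| ≤ K³·|A| = (2.5000)³ · 4 ≈ 62.5000.
Step 4: Compute 3A = A + A + A directly by enumerating all triples (a,b,c) ∈ A³; |3A| = 19.
Step 5: Check 19 ≤ 62.5000? Yes ✓.

K = 10/4, Plünnecke-Ruzsa bound K³|A| ≈ 62.5000, |3A| = 19, inequality holds.


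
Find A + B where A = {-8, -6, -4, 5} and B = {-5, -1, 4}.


A + B = {a + b : a ∈ A, b ∈ B}.
Enumerate all |A|·|B| = 4·3 = 12 pairs (a, b) and collect distinct sums.
a = -8: -8+-5=-13, -8+-1=-9, -8+4=-4
a = -6: -6+-5=-11, -6+-1=-7, -6+4=-2
a = -4: -4+-5=-9, -4+-1=-5, -4+4=0
a = 5: 5+-5=0, 5+-1=4, 5+4=9
Collecting distinct sums: A + B = {-13, -11, -9, -7, -5, -4, -2, 0, 4, 9}
|A + B| = 10

A + B = {-13, -11, -9, -7, -5, -4, -2, 0, 4, 9}


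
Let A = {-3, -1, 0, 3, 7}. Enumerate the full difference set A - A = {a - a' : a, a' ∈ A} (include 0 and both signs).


A - A = {a - a' : a, a' ∈ A}.
Compute a - a' for each ordered pair (a, a'):
a = -3: -3--3=0, -3--1=-2, -3-0=-3, -3-3=-6, -3-7=-10
a = -1: -1--3=2, -1--1=0, -1-0=-1, -1-3=-4, -1-7=-8
a = 0: 0--3=3, 0--1=1, 0-0=0, 0-3=-3, 0-7=-7
a = 3: 3--3=6, 3--1=4, 3-0=3, 3-3=0, 3-7=-4
a = 7: 7--3=10, 7--1=8, 7-0=7, 7-3=4, 7-7=0
Collecting distinct values (and noting 0 appears from a-a):
A - A = {-10, -8, -7, -6, -4, -3, -2, -1, 0, 1, 2, 3, 4, 6, 7, 8, 10}
|A - A| = 17

A - A = {-10, -8, -7, -6, -4, -3, -2, -1, 0, 1, 2, 3, 4, 6, 7, 8, 10}


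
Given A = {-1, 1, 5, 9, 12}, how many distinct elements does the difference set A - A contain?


A - A = {a - a' : a, a' ∈ A}; |A| = 5.
Bounds: 2|A|-1 ≤ |A - A| ≤ |A|² - |A| + 1, i.e. 9 ≤ |A - A| ≤ 21.
Note: 0 ∈ A - A always (from a - a). The set is symmetric: if d ∈ A - A then -d ∈ A - A.
Enumerate nonzero differences d = a - a' with a > a' (then include -d):
Positive differences: {2, 3, 4, 6, 7, 8, 10, 11, 13}
Full difference set: {0} ∪ (positive diffs) ∪ (negative diffs).
|A - A| = 1 + 2·9 = 19 (matches direct enumeration: 19).

|A - A| = 19


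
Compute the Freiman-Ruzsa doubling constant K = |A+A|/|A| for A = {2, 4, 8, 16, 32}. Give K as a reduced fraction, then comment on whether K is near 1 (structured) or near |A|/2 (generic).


|A| = 5.
Compute A + A by enumerating all 25 pairs.
A + A = {4, 6, 8, 10, 12, 16, 18, 20, 24, 32, 34, 36, 40, 48, 64}, so |A + A| = 15.
K = |A + A| / |A| = 15/5 = 3/1 ≈ 3.0000.
Reference: AP of size 5 gives K = 9/5 ≈ 1.8000; a fully generic set of size 5 gives K ≈ 3.0000.

|A| = 5, |A + A| = 15, K = 15/5 = 3/1.


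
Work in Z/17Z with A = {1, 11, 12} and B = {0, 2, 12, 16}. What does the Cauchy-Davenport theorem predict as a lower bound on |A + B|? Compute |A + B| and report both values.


Cauchy-Davenport: |A + B| ≥ min(p, |A| + |B| - 1) for A, B nonempty in Z/pZ.
|A| = 3, |B| = 4, p = 17.
CD lower bound = min(17, 3 + 4 - 1) = min(17, 6) = 6.
Compute A + B mod 17 directly:
a = 1: 1+0=1, 1+2=3, 1+12=13, 1+16=0
a = 11: 11+0=11, 11+2=13, 11+12=6, 11+16=10
a = 12: 12+0=12, 12+2=14, 12+12=7, 12+16=11
A + B = {0, 1, 3, 6, 7, 10, 11, 12, 13, 14}, so |A + B| = 10.
Verify: 10 ≥ 6? Yes ✓.

CD lower bound = 6, actual |A + B| = 10.


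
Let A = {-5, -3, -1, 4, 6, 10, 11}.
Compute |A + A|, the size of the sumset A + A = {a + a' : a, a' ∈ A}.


A + A = {a + a' : a, a' ∈ A}; |A| = 7.
General bounds: 2|A| - 1 ≤ |A + A| ≤ |A|(|A|+1)/2, i.e. 13 ≤ |A + A| ≤ 28.
Lower bound 2|A|-1 is attained iff A is an arithmetic progression.
Enumerate sums a + a' for a ≤ a' (symmetric, so this suffices):
a = -5: -5+-5=-10, -5+-3=-8, -5+-1=-6, -5+4=-1, -5+6=1, -5+10=5, -5+11=6
a = -3: -3+-3=-6, -3+-1=-4, -3+4=1, -3+6=3, -3+10=7, -3+11=8
a = -1: -1+-1=-2, -1+4=3, -1+6=5, -1+10=9, -1+11=10
a = 4: 4+4=8, 4+6=10, 4+10=14, 4+11=15
a = 6: 6+6=12, 6+10=16, 6+11=17
a = 10: 10+10=20, 10+11=21
a = 11: 11+11=22
Distinct sums: {-10, -8, -6, -4, -2, -1, 1, 3, 5, 6, 7, 8, 9, 10, 12, 14, 15, 16, 17, 20, 21, 22}
|A + A| = 22

|A + A| = 22


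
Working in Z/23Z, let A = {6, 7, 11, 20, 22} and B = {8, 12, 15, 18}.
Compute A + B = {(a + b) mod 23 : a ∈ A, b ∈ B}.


Work in Z/23Z: reduce every sum a + b modulo 23.
Enumerate all 20 pairs:
a = 6: 6+8=14, 6+12=18, 6+15=21, 6+18=1
a = 7: 7+8=15, 7+12=19, 7+15=22, 7+18=2
a = 11: 11+8=19, 11+12=0, 11+15=3, 11+18=6
a = 20: 20+8=5, 20+12=9, 20+15=12, 20+18=15
a = 22: 22+8=7, 22+12=11, 22+15=14, 22+18=17
Distinct residues collected: {0, 1, 2, 3, 5, 6, 7, 9, 11, 12, 14, 15, 17, 18, 19, 21, 22}
|A + B| = 17 (out of 23 total residues).

A + B = {0, 1, 2, 3, 5, 6, 7, 9, 11, 12, 14, 15, 17, 18, 19, 21, 22}


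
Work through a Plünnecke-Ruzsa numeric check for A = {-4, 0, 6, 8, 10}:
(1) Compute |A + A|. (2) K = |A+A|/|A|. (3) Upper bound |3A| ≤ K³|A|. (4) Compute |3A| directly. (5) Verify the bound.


|A| = 5.
Step 1: Compute A + A by enumerating all 25 pairs.
A + A = {-8, -4, 0, 2, 4, 6, 8, 10, 12, 14, 16, 18, 20}, so |A + A| = 13.
Step 2: Doubling constant K = |A + A|/|A| = 13/5 = 13/5 ≈ 2.6000.
Step 3: Plünnecke-Ruzsa gives |3A| ≤ K³·|A| = (2.6000)³ · 5 ≈ 87.8800.
Step 4: Compute 3A = A + A + A directly by enumerating all triples (a,b,c) ∈ A³; |3A| = 20.
Step 5: Check 20 ≤ 87.8800? Yes ✓.

K = 13/5, Plünnecke-Ruzsa bound K³|A| ≈ 87.8800, |3A| = 20, inequality holds.


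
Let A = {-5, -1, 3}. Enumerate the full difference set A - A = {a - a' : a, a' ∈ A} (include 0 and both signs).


A - A = {a - a' : a, a' ∈ A}.
Compute a - a' for each ordered pair (a, a'):
a = -5: -5--5=0, -5--1=-4, -5-3=-8
a = -1: -1--5=4, -1--1=0, -1-3=-4
a = 3: 3--5=8, 3--1=4, 3-3=0
Collecting distinct values (and noting 0 appears from a-a):
A - A = {-8, -4, 0, 4, 8}
|A - A| = 5

A - A = {-8, -4, 0, 4, 8}


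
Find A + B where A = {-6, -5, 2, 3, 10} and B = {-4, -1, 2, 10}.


A + B = {a + b : a ∈ A, b ∈ B}.
Enumerate all |A|·|B| = 5·4 = 20 pairs (a, b) and collect distinct sums.
a = -6: -6+-4=-10, -6+-1=-7, -6+2=-4, -6+10=4
a = -5: -5+-4=-9, -5+-1=-6, -5+2=-3, -5+10=5
a = 2: 2+-4=-2, 2+-1=1, 2+2=4, 2+10=12
a = 3: 3+-4=-1, 3+-1=2, 3+2=5, 3+10=13
a = 10: 10+-4=6, 10+-1=9, 10+2=12, 10+10=20
Collecting distinct sums: A + B = {-10, -9, -7, -6, -4, -3, -2, -1, 1, 2, 4, 5, 6, 9, 12, 13, 20}
|A + B| = 17

A + B = {-10, -9, -7, -6, -4, -3, -2, -1, 1, 2, 4, 5, 6, 9, 12, 13, 20}


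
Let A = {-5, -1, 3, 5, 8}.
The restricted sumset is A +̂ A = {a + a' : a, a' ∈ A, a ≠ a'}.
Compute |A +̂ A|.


Restricted sumset: A +̂ A = {a + a' : a ∈ A, a' ∈ A, a ≠ a'}.
Equivalently, take A + A and drop any sum 2a that is achievable ONLY as a + a for a ∈ A (i.e. sums representable only with equal summands).
Enumerate pairs (a, a') with a < a' (symmetric, so each unordered pair gives one sum; this covers all a ≠ a'):
  -5 + -1 = -6
  -5 + 3 = -2
  -5 + 5 = 0
  -5 + 8 = 3
  -1 + 3 = 2
  -1 + 5 = 4
  -1 + 8 = 7
  3 + 5 = 8
  3 + 8 = 11
  5 + 8 = 13
Collected distinct sums: {-6, -2, 0, 2, 3, 4, 7, 8, 11, 13}
|A +̂ A| = 10
(Reference bound: |A +̂ A| ≥ 2|A| - 3 for |A| ≥ 2, with |A| = 5 giving ≥ 7.)

|A +̂ A| = 10


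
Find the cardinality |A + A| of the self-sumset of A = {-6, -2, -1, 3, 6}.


A + A = {a + a' : a, a' ∈ A}; |A| = 5.
General bounds: 2|A| - 1 ≤ |A + A| ≤ |A|(|A|+1)/2, i.e. 9 ≤ |A + A| ≤ 15.
Lower bound 2|A|-1 is attained iff A is an arithmetic progression.
Enumerate sums a + a' for a ≤ a' (symmetric, so this suffices):
a = -6: -6+-6=-12, -6+-2=-8, -6+-1=-7, -6+3=-3, -6+6=0
a = -2: -2+-2=-4, -2+-1=-3, -2+3=1, -2+6=4
a = -1: -1+-1=-2, -1+3=2, -1+6=5
a = 3: 3+3=6, 3+6=9
a = 6: 6+6=12
Distinct sums: {-12, -8, -7, -4, -3, -2, 0, 1, 2, 4, 5, 6, 9, 12}
|A + A| = 14

|A + A| = 14


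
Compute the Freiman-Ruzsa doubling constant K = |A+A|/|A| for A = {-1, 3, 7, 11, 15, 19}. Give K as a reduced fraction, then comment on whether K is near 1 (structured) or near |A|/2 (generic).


|A| = 6.
Compute A + A by enumerating all 36 pairs.
A + A = {-2, 2, 6, 10, 14, 18, 22, 26, 30, 34, 38}, so |A + A| = 11.
K = |A + A| / |A| = 11/6 (already in lowest terms) ≈ 1.8333.
Reference: AP of size 6 gives K = 11/6 ≈ 1.8333; a fully generic set of size 6 gives K ≈ 3.5000.

|A| = 6, |A + A| = 11, K = 11/6.


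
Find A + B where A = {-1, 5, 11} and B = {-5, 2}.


A + B = {a + b : a ∈ A, b ∈ B}.
Enumerate all |A|·|B| = 3·2 = 6 pairs (a, b) and collect distinct sums.
a = -1: -1+-5=-6, -1+2=1
a = 5: 5+-5=0, 5+2=7
a = 11: 11+-5=6, 11+2=13
Collecting distinct sums: A + B = {-6, 0, 1, 6, 7, 13}
|A + B| = 6

A + B = {-6, 0, 1, 6, 7, 13}


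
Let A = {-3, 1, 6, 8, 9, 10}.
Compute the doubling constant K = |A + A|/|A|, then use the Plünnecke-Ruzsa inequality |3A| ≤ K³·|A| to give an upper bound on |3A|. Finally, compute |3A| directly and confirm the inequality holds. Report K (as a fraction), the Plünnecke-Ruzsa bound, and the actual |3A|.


|A| = 6.
Step 1: Compute A + A by enumerating all 36 pairs.
A + A = {-6, -2, 2, 3, 5, 6, 7, 9, 10, 11, 12, 14, 15, 16, 17, 18, 19, 20}, so |A + A| = 18.
Step 2: Doubling constant K = |A + A|/|A| = 18/6 = 18/6 ≈ 3.0000.
Step 3: Plünnecke-Ruzsa gives |3A| ≤ K³·|A| = (3.0000)³ · 6 ≈ 162.0000.
Step 4: Compute 3A = A + A + A directly by enumerating all triples (a,b,c) ∈ A³; |3A| = 32.
Step 5: Check 32 ≤ 162.0000? Yes ✓.

K = 18/6, Plünnecke-Ruzsa bound K³|A| ≈ 162.0000, |3A| = 32, inequality holds.


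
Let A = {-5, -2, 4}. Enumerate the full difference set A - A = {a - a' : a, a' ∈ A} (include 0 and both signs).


A - A = {a - a' : a, a' ∈ A}.
Compute a - a' for each ordered pair (a, a'):
a = -5: -5--5=0, -5--2=-3, -5-4=-9
a = -2: -2--5=3, -2--2=0, -2-4=-6
a = 4: 4--5=9, 4--2=6, 4-4=0
Collecting distinct values (and noting 0 appears from a-a):
A - A = {-9, -6, -3, 0, 3, 6, 9}
|A - A| = 7

A - A = {-9, -6, -3, 0, 3, 6, 9}


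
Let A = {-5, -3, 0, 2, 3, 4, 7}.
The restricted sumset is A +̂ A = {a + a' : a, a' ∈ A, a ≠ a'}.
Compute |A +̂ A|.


Restricted sumset: A +̂ A = {a + a' : a ∈ A, a' ∈ A, a ≠ a'}.
Equivalently, take A + A and drop any sum 2a that is achievable ONLY as a + a for a ∈ A (i.e. sums representable only with equal summands).
Enumerate pairs (a, a') with a < a' (symmetric, so each unordered pair gives one sum; this covers all a ≠ a'):
  -5 + -3 = -8
  -5 + 0 = -5
  -5 + 2 = -3
  -5 + 3 = -2
  -5 + 4 = -1
  -5 + 7 = 2
  -3 + 0 = -3
  -3 + 2 = -1
  -3 + 3 = 0
  -3 + 4 = 1
  -3 + 7 = 4
  0 + 2 = 2
  0 + 3 = 3
  0 + 4 = 4
  0 + 7 = 7
  2 + 3 = 5
  2 + 4 = 6
  2 + 7 = 9
  3 + 4 = 7
  3 + 7 = 10
  4 + 7 = 11
Collected distinct sums: {-8, -5, -3, -2, -1, 0, 1, 2, 3, 4, 5, 6, 7, 9, 10, 11}
|A +̂ A| = 16
(Reference bound: |A +̂ A| ≥ 2|A| - 3 for |A| ≥ 2, with |A| = 7 giving ≥ 11.)

|A +̂ A| = 16


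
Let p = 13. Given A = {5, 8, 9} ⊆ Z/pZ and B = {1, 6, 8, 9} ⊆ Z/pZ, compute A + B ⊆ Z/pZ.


Work in Z/13Z: reduce every sum a + b modulo 13.
Enumerate all 12 pairs:
a = 5: 5+1=6, 5+6=11, 5+8=0, 5+9=1
a = 8: 8+1=9, 8+6=1, 8+8=3, 8+9=4
a = 9: 9+1=10, 9+6=2, 9+8=4, 9+9=5
Distinct residues collected: {0, 1, 2, 3, 4, 5, 6, 9, 10, 11}
|A + B| = 10 (out of 13 total residues).

A + B = {0, 1, 2, 3, 4, 5, 6, 9, 10, 11}


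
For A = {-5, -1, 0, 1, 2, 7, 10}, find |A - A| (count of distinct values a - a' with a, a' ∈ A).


A - A = {a - a' : a, a' ∈ A}; |A| = 7.
Bounds: 2|A|-1 ≤ |A - A| ≤ |A|² - |A| + 1, i.e. 13 ≤ |A - A| ≤ 43.
Note: 0 ∈ A - A always (from a - a). The set is symmetric: if d ∈ A - A then -d ∈ A - A.
Enumerate nonzero differences d = a - a' with a > a' (then include -d):
Positive differences: {1, 2, 3, 4, 5, 6, 7, 8, 9, 10, 11, 12, 15}
Full difference set: {0} ∪ (positive diffs) ∪ (negative diffs).
|A - A| = 1 + 2·13 = 27 (matches direct enumeration: 27).

|A - A| = 27


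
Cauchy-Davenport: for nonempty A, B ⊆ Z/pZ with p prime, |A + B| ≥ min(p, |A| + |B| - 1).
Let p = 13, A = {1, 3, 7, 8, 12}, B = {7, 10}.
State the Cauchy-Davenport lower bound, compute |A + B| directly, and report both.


Cauchy-Davenport: |A + B| ≥ min(p, |A| + |B| - 1) for A, B nonempty in Z/pZ.
|A| = 5, |B| = 2, p = 13.
CD lower bound = min(13, 5 + 2 - 1) = min(13, 6) = 6.
Compute A + B mod 13 directly:
a = 1: 1+7=8, 1+10=11
a = 3: 3+7=10, 3+10=0
a = 7: 7+7=1, 7+10=4
a = 8: 8+7=2, 8+10=5
a = 12: 12+7=6, 12+10=9
A + B = {0, 1, 2, 4, 5, 6, 8, 9, 10, 11}, so |A + B| = 10.
Verify: 10 ≥ 6? Yes ✓.

CD lower bound = 6, actual |A + B| = 10.


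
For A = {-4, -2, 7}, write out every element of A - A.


A - A = {a - a' : a, a' ∈ A}.
Compute a - a' for each ordered pair (a, a'):
a = -4: -4--4=0, -4--2=-2, -4-7=-11
a = -2: -2--4=2, -2--2=0, -2-7=-9
a = 7: 7--4=11, 7--2=9, 7-7=0
Collecting distinct values (and noting 0 appears from a-a):
A - A = {-11, -9, -2, 0, 2, 9, 11}
|A - A| = 7

A - A = {-11, -9, -2, 0, 2, 9, 11}


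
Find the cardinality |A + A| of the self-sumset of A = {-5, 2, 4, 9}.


A + A = {a + a' : a, a' ∈ A}; |A| = 4.
General bounds: 2|A| - 1 ≤ |A + A| ≤ |A|(|A|+1)/2, i.e. 7 ≤ |A + A| ≤ 10.
Lower bound 2|A|-1 is attained iff A is an arithmetic progression.
Enumerate sums a + a' for a ≤ a' (symmetric, so this suffices):
a = -5: -5+-5=-10, -5+2=-3, -5+4=-1, -5+9=4
a = 2: 2+2=4, 2+4=6, 2+9=11
a = 4: 4+4=8, 4+9=13
a = 9: 9+9=18
Distinct sums: {-10, -3, -1, 4, 6, 8, 11, 13, 18}
|A + A| = 9

|A + A| = 9


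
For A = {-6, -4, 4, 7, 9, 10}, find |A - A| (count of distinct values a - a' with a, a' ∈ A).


A - A = {a - a' : a, a' ∈ A}; |A| = 6.
Bounds: 2|A|-1 ≤ |A - A| ≤ |A|² - |A| + 1, i.e. 11 ≤ |A - A| ≤ 31.
Note: 0 ∈ A - A always (from a - a). The set is symmetric: if d ∈ A - A then -d ∈ A - A.
Enumerate nonzero differences d = a - a' with a > a' (then include -d):
Positive differences: {1, 2, 3, 5, 6, 8, 10, 11, 13, 14, 15, 16}
Full difference set: {0} ∪ (positive diffs) ∪ (negative diffs).
|A - A| = 1 + 2·12 = 25 (matches direct enumeration: 25).

|A - A| = 25


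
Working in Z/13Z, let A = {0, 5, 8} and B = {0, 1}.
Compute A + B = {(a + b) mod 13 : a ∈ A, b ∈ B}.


Work in Z/13Z: reduce every sum a + b modulo 13.
Enumerate all 6 pairs:
a = 0: 0+0=0, 0+1=1
a = 5: 5+0=5, 5+1=6
a = 8: 8+0=8, 8+1=9
Distinct residues collected: {0, 1, 5, 6, 8, 9}
|A + B| = 6 (out of 13 total residues).

A + B = {0, 1, 5, 6, 8, 9}


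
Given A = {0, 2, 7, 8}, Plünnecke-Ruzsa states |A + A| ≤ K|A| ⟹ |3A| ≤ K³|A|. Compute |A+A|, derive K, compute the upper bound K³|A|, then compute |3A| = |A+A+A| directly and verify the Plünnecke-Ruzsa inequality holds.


|A| = 4.
Step 1: Compute A + A by enumerating all 16 pairs.
A + A = {0, 2, 4, 7, 8, 9, 10, 14, 15, 16}, so |A + A| = 10.
Step 2: Doubling constant K = |A + A|/|A| = 10/4 = 10/4 ≈ 2.5000.
Step 3: Plünnecke-Ruzsa gives |3A| ≤ K³·|A| = (2.5000)³ · 4 ≈ 62.5000.
Step 4: Compute 3A = A + A + A directly by enumerating all triples (a,b,c) ∈ A³; |3A| = 19.
Step 5: Check 19 ≤ 62.5000? Yes ✓.

K = 10/4, Plünnecke-Ruzsa bound K³|A| ≈ 62.5000, |3A| = 19, inequality holds.


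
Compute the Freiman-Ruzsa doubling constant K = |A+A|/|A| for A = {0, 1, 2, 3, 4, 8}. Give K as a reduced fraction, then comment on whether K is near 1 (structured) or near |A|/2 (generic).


|A| = 6.
Compute A + A by enumerating all 36 pairs.
A + A = {0, 1, 2, 3, 4, 5, 6, 7, 8, 9, 10, 11, 12, 16}, so |A + A| = 14.
K = |A + A| / |A| = 14/6 = 7/3 ≈ 2.3333.
Reference: AP of size 6 gives K = 11/6 ≈ 1.8333; a fully generic set of size 6 gives K ≈ 3.5000.

|A| = 6, |A + A| = 14, K = 14/6 = 7/3.


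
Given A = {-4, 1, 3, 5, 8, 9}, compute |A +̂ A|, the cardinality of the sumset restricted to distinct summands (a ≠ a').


Restricted sumset: A +̂ A = {a + a' : a ∈ A, a' ∈ A, a ≠ a'}.
Equivalently, take A + A and drop any sum 2a that is achievable ONLY as a + a for a ∈ A (i.e. sums representable only with equal summands).
Enumerate pairs (a, a') with a < a' (symmetric, so each unordered pair gives one sum; this covers all a ≠ a'):
  -4 + 1 = -3
  -4 + 3 = -1
  -4 + 5 = 1
  -4 + 8 = 4
  -4 + 9 = 5
  1 + 3 = 4
  1 + 5 = 6
  1 + 8 = 9
  1 + 9 = 10
  3 + 5 = 8
  3 + 8 = 11
  3 + 9 = 12
  5 + 8 = 13
  5 + 9 = 14
  8 + 9 = 17
Collected distinct sums: {-3, -1, 1, 4, 5, 6, 8, 9, 10, 11, 12, 13, 14, 17}
|A +̂ A| = 14
(Reference bound: |A +̂ A| ≥ 2|A| - 3 for |A| ≥ 2, with |A| = 6 giving ≥ 9.)

|A +̂ A| = 14


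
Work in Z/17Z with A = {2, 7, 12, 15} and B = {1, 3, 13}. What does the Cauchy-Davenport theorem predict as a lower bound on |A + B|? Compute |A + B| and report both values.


Cauchy-Davenport: |A + B| ≥ min(p, |A| + |B| - 1) for A, B nonempty in Z/pZ.
|A| = 4, |B| = 3, p = 17.
CD lower bound = min(17, 4 + 3 - 1) = min(17, 6) = 6.
Compute A + B mod 17 directly:
a = 2: 2+1=3, 2+3=5, 2+13=15
a = 7: 7+1=8, 7+3=10, 7+13=3
a = 12: 12+1=13, 12+3=15, 12+13=8
a = 15: 15+1=16, 15+3=1, 15+13=11
A + B = {1, 3, 5, 8, 10, 11, 13, 15, 16}, so |A + B| = 9.
Verify: 9 ≥ 6? Yes ✓.

CD lower bound = 6, actual |A + B| = 9.


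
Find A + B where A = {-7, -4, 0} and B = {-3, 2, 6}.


A + B = {a + b : a ∈ A, b ∈ B}.
Enumerate all |A|·|B| = 3·3 = 9 pairs (a, b) and collect distinct sums.
a = -7: -7+-3=-10, -7+2=-5, -7+6=-1
a = -4: -4+-3=-7, -4+2=-2, -4+6=2
a = 0: 0+-3=-3, 0+2=2, 0+6=6
Collecting distinct sums: A + B = {-10, -7, -5, -3, -2, -1, 2, 6}
|A + B| = 8

A + B = {-10, -7, -5, -3, -2, -1, 2, 6}


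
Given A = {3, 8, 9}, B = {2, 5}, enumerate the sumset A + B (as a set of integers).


A + B = {a + b : a ∈ A, b ∈ B}.
Enumerate all |A|·|B| = 3·2 = 6 pairs (a, b) and collect distinct sums.
a = 3: 3+2=5, 3+5=8
a = 8: 8+2=10, 8+5=13
a = 9: 9+2=11, 9+5=14
Collecting distinct sums: A + B = {5, 8, 10, 11, 13, 14}
|A + B| = 6

A + B = {5, 8, 10, 11, 13, 14}


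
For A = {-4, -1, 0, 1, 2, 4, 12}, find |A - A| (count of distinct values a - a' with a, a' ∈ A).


A - A = {a - a' : a, a' ∈ A}; |A| = 7.
Bounds: 2|A|-1 ≤ |A - A| ≤ |A|² - |A| + 1, i.e. 13 ≤ |A - A| ≤ 43.
Note: 0 ∈ A - A always (from a - a). The set is symmetric: if d ∈ A - A then -d ∈ A - A.
Enumerate nonzero differences d = a - a' with a > a' (then include -d):
Positive differences: {1, 2, 3, 4, 5, 6, 8, 10, 11, 12, 13, 16}
Full difference set: {0} ∪ (positive diffs) ∪ (negative diffs).
|A - A| = 1 + 2·12 = 25 (matches direct enumeration: 25).

|A - A| = 25


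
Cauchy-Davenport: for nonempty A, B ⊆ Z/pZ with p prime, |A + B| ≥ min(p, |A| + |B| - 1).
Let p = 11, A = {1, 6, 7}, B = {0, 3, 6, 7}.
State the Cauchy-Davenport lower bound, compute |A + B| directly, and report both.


Cauchy-Davenport: |A + B| ≥ min(p, |A| + |B| - 1) for A, B nonempty in Z/pZ.
|A| = 3, |B| = 4, p = 11.
CD lower bound = min(11, 3 + 4 - 1) = min(11, 6) = 6.
Compute A + B mod 11 directly:
a = 1: 1+0=1, 1+3=4, 1+6=7, 1+7=8
a = 6: 6+0=6, 6+3=9, 6+6=1, 6+7=2
a = 7: 7+0=7, 7+3=10, 7+6=2, 7+7=3
A + B = {1, 2, 3, 4, 6, 7, 8, 9, 10}, so |A + B| = 9.
Verify: 9 ≥ 6? Yes ✓.

CD lower bound = 6, actual |A + B| = 9.


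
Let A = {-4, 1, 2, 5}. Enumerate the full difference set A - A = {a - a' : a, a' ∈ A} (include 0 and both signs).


A - A = {a - a' : a, a' ∈ A}.
Compute a - a' for each ordered pair (a, a'):
a = -4: -4--4=0, -4-1=-5, -4-2=-6, -4-5=-9
a = 1: 1--4=5, 1-1=0, 1-2=-1, 1-5=-4
a = 2: 2--4=6, 2-1=1, 2-2=0, 2-5=-3
a = 5: 5--4=9, 5-1=4, 5-2=3, 5-5=0
Collecting distinct values (and noting 0 appears from a-a):
A - A = {-9, -6, -5, -4, -3, -1, 0, 1, 3, 4, 5, 6, 9}
|A - A| = 13

A - A = {-9, -6, -5, -4, -3, -1, 0, 1, 3, 4, 5, 6, 9}


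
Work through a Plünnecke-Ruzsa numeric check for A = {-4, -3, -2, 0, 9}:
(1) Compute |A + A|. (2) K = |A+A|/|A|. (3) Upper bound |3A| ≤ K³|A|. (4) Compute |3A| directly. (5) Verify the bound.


|A| = 5.
Step 1: Compute A + A by enumerating all 25 pairs.
A + A = {-8, -7, -6, -5, -4, -3, -2, 0, 5, 6, 7, 9, 18}, so |A + A| = 13.
Step 2: Doubling constant K = |A + A|/|A| = 13/5 = 13/5 ≈ 2.6000.
Step 3: Plünnecke-Ruzsa gives |3A| ≤ K³·|A| = (2.6000)³ · 5 ≈ 87.8800.
Step 4: Compute 3A = A + A + A directly by enumerating all triples (a,b,c) ∈ A³; |3A| = 25.
Step 5: Check 25 ≤ 87.8800? Yes ✓.

K = 13/5, Plünnecke-Ruzsa bound K³|A| ≈ 87.8800, |3A| = 25, inequality holds.


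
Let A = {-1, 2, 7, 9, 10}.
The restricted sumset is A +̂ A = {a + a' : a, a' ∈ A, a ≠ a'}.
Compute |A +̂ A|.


Restricted sumset: A +̂ A = {a + a' : a ∈ A, a' ∈ A, a ≠ a'}.
Equivalently, take A + A and drop any sum 2a that is achievable ONLY as a + a for a ∈ A (i.e. sums representable only with equal summands).
Enumerate pairs (a, a') with a < a' (symmetric, so each unordered pair gives one sum; this covers all a ≠ a'):
  -1 + 2 = 1
  -1 + 7 = 6
  -1 + 9 = 8
  -1 + 10 = 9
  2 + 7 = 9
  2 + 9 = 11
  2 + 10 = 12
  7 + 9 = 16
  7 + 10 = 17
  9 + 10 = 19
Collected distinct sums: {1, 6, 8, 9, 11, 12, 16, 17, 19}
|A +̂ A| = 9
(Reference bound: |A +̂ A| ≥ 2|A| - 3 for |A| ≥ 2, with |A| = 5 giving ≥ 7.)

|A +̂ A| = 9


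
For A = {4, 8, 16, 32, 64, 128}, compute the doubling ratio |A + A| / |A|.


|A| = 6.
Compute A + A by enumerating all 36 pairs.
A + A = {8, 12, 16, 20, 24, 32, 36, 40, 48, 64, 68, 72, 80, 96, 128, 132, 136, 144, 160, 192, 256}, so |A + A| = 21.
K = |A + A| / |A| = 21/6 = 7/2 ≈ 3.5000.
Reference: AP of size 6 gives K = 11/6 ≈ 1.8333; a fully generic set of size 6 gives K ≈ 3.5000.

|A| = 6, |A + A| = 21, K = 21/6 = 7/2.


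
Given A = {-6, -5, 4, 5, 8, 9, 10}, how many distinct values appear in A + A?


A + A = {a + a' : a, a' ∈ A}; |A| = 7.
General bounds: 2|A| - 1 ≤ |A + A| ≤ |A|(|A|+1)/2, i.e. 13 ≤ |A + A| ≤ 28.
Lower bound 2|A|-1 is attained iff A is an arithmetic progression.
Enumerate sums a + a' for a ≤ a' (symmetric, so this suffices):
a = -6: -6+-6=-12, -6+-5=-11, -6+4=-2, -6+5=-1, -6+8=2, -6+9=3, -6+10=4
a = -5: -5+-5=-10, -5+4=-1, -5+5=0, -5+8=3, -5+9=4, -5+10=5
a = 4: 4+4=8, 4+5=9, 4+8=12, 4+9=13, 4+10=14
a = 5: 5+5=10, 5+8=13, 5+9=14, 5+10=15
a = 8: 8+8=16, 8+9=17, 8+10=18
a = 9: 9+9=18, 9+10=19
a = 10: 10+10=20
Distinct sums: {-12, -11, -10, -2, -1, 0, 2, 3, 4, 5, 8, 9, 10, 12, 13, 14, 15, 16, 17, 18, 19, 20}
|A + A| = 22

|A + A| = 22


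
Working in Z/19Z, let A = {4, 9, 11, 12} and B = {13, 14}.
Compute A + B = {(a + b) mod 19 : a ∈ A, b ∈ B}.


Work in Z/19Z: reduce every sum a + b modulo 19.
Enumerate all 8 pairs:
a = 4: 4+13=17, 4+14=18
a = 9: 9+13=3, 9+14=4
a = 11: 11+13=5, 11+14=6
a = 12: 12+13=6, 12+14=7
Distinct residues collected: {3, 4, 5, 6, 7, 17, 18}
|A + B| = 7 (out of 19 total residues).

A + B = {3, 4, 5, 6, 7, 17, 18}


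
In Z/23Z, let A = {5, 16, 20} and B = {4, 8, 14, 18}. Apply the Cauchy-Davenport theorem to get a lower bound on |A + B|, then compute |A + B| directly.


Cauchy-Davenport: |A + B| ≥ min(p, |A| + |B| - 1) for A, B nonempty in Z/pZ.
|A| = 3, |B| = 4, p = 23.
CD lower bound = min(23, 3 + 4 - 1) = min(23, 6) = 6.
Compute A + B mod 23 directly:
a = 5: 5+4=9, 5+8=13, 5+14=19, 5+18=0
a = 16: 16+4=20, 16+8=1, 16+14=7, 16+18=11
a = 20: 20+4=1, 20+8=5, 20+14=11, 20+18=15
A + B = {0, 1, 5, 7, 9, 11, 13, 15, 19, 20}, so |A + B| = 10.
Verify: 10 ≥ 6? Yes ✓.

CD lower bound = 6, actual |A + B| = 10.


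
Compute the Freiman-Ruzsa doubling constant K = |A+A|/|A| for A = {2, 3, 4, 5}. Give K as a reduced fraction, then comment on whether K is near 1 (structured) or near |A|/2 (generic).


|A| = 4.
Compute A + A by enumerating all 16 pairs.
A + A = {4, 5, 6, 7, 8, 9, 10}, so |A + A| = 7.
K = |A + A| / |A| = 7/4 (already in lowest terms) ≈ 1.7500.
Reference: AP of size 4 gives K = 7/4 ≈ 1.7500; a fully generic set of size 4 gives K ≈ 2.5000.

|A| = 4, |A + A| = 7, K = 7/4.


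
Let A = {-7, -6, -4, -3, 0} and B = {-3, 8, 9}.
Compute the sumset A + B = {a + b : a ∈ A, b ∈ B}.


A + B = {a + b : a ∈ A, b ∈ B}.
Enumerate all |A|·|B| = 5·3 = 15 pairs (a, b) and collect distinct sums.
a = -7: -7+-3=-10, -7+8=1, -7+9=2
a = -6: -6+-3=-9, -6+8=2, -6+9=3
a = -4: -4+-3=-7, -4+8=4, -4+9=5
a = -3: -3+-3=-6, -3+8=5, -3+9=6
a = 0: 0+-3=-3, 0+8=8, 0+9=9
Collecting distinct sums: A + B = {-10, -9, -7, -6, -3, 1, 2, 3, 4, 5, 6, 8, 9}
|A + B| = 13

A + B = {-10, -9, -7, -6, -3, 1, 2, 3, 4, 5, 6, 8, 9}


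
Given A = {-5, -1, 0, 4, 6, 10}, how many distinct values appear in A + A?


A + A = {a + a' : a, a' ∈ A}; |A| = 6.
General bounds: 2|A| - 1 ≤ |A + A| ≤ |A|(|A|+1)/2, i.e. 11 ≤ |A + A| ≤ 21.
Lower bound 2|A|-1 is attained iff A is an arithmetic progression.
Enumerate sums a + a' for a ≤ a' (symmetric, so this suffices):
a = -5: -5+-5=-10, -5+-1=-6, -5+0=-5, -5+4=-1, -5+6=1, -5+10=5
a = -1: -1+-1=-2, -1+0=-1, -1+4=3, -1+6=5, -1+10=9
a = 0: 0+0=0, 0+4=4, 0+6=6, 0+10=10
a = 4: 4+4=8, 4+6=10, 4+10=14
a = 6: 6+6=12, 6+10=16
a = 10: 10+10=20
Distinct sums: {-10, -6, -5, -2, -1, 0, 1, 3, 4, 5, 6, 8, 9, 10, 12, 14, 16, 20}
|A + A| = 18

|A + A| = 18


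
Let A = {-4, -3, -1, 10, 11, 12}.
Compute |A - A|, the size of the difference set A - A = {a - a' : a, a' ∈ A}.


A - A = {a - a' : a, a' ∈ A}; |A| = 6.
Bounds: 2|A|-1 ≤ |A - A| ≤ |A|² - |A| + 1, i.e. 11 ≤ |A - A| ≤ 31.
Note: 0 ∈ A - A always (from a - a). The set is symmetric: if d ∈ A - A then -d ∈ A - A.
Enumerate nonzero differences d = a - a' with a > a' (then include -d):
Positive differences: {1, 2, 3, 11, 12, 13, 14, 15, 16}
Full difference set: {0} ∪ (positive diffs) ∪ (negative diffs).
|A - A| = 1 + 2·9 = 19 (matches direct enumeration: 19).

|A - A| = 19


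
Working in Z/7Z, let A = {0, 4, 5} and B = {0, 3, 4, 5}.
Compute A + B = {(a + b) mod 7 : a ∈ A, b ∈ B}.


Work in Z/7Z: reduce every sum a + b modulo 7.
Enumerate all 12 pairs:
a = 0: 0+0=0, 0+3=3, 0+4=4, 0+5=5
a = 4: 4+0=4, 4+3=0, 4+4=1, 4+5=2
a = 5: 5+0=5, 5+3=1, 5+4=2, 5+5=3
Distinct residues collected: {0, 1, 2, 3, 4, 5}
|A + B| = 6 (out of 7 total residues).

A + B = {0, 1, 2, 3, 4, 5}


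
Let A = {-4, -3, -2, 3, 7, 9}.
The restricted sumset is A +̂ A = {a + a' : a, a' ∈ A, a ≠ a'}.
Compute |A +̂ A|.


Restricted sumset: A +̂ A = {a + a' : a ∈ A, a' ∈ A, a ≠ a'}.
Equivalently, take A + A and drop any sum 2a that is achievable ONLY as a + a for a ∈ A (i.e. sums representable only with equal summands).
Enumerate pairs (a, a') with a < a' (symmetric, so each unordered pair gives one sum; this covers all a ≠ a'):
  -4 + -3 = -7
  -4 + -2 = -6
  -4 + 3 = -1
  -4 + 7 = 3
  -4 + 9 = 5
  -3 + -2 = -5
  -3 + 3 = 0
  -3 + 7 = 4
  -3 + 9 = 6
  -2 + 3 = 1
  -2 + 7 = 5
  -2 + 9 = 7
  3 + 7 = 10
  3 + 9 = 12
  7 + 9 = 16
Collected distinct sums: {-7, -6, -5, -1, 0, 1, 3, 4, 5, 6, 7, 10, 12, 16}
|A +̂ A| = 14
(Reference bound: |A +̂ A| ≥ 2|A| - 3 for |A| ≥ 2, with |A| = 6 giving ≥ 9.)

|A +̂ A| = 14


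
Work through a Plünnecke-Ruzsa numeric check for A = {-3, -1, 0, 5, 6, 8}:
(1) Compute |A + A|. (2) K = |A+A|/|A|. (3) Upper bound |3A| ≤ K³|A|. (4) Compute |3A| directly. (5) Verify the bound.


|A| = 6.
Step 1: Compute A + A by enumerating all 36 pairs.
A + A = {-6, -4, -3, -2, -1, 0, 2, 3, 4, 5, 6, 7, 8, 10, 11, 12, 13, 14, 16}, so |A + A| = 19.
Step 2: Doubling constant K = |A + A|/|A| = 19/6 = 19/6 ≈ 3.1667.
Step 3: Plünnecke-Ruzsa gives |3A| ≤ K³·|A| = (3.1667)³ · 6 ≈ 190.5278.
Step 4: Compute 3A = A + A + A directly by enumerating all triples (a,b,c) ∈ A³; |3A| = 32.
Step 5: Check 32 ≤ 190.5278? Yes ✓.

K = 19/6, Plünnecke-Ruzsa bound K³|A| ≈ 190.5278, |3A| = 32, inequality holds.


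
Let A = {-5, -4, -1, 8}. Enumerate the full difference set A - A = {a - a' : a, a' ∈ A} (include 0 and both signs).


A - A = {a - a' : a, a' ∈ A}.
Compute a - a' for each ordered pair (a, a'):
a = -5: -5--5=0, -5--4=-1, -5--1=-4, -5-8=-13
a = -4: -4--5=1, -4--4=0, -4--1=-3, -4-8=-12
a = -1: -1--5=4, -1--4=3, -1--1=0, -1-8=-9
a = 8: 8--5=13, 8--4=12, 8--1=9, 8-8=0
Collecting distinct values (and noting 0 appears from a-a):
A - A = {-13, -12, -9, -4, -3, -1, 0, 1, 3, 4, 9, 12, 13}
|A - A| = 13

A - A = {-13, -12, -9, -4, -3, -1, 0, 1, 3, 4, 9, 12, 13}


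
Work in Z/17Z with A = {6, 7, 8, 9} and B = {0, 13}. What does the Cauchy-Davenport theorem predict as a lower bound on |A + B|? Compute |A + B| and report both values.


Cauchy-Davenport: |A + B| ≥ min(p, |A| + |B| - 1) for A, B nonempty in Z/pZ.
|A| = 4, |B| = 2, p = 17.
CD lower bound = min(17, 4 + 2 - 1) = min(17, 5) = 5.
Compute A + B mod 17 directly:
a = 6: 6+0=6, 6+13=2
a = 7: 7+0=7, 7+13=3
a = 8: 8+0=8, 8+13=4
a = 9: 9+0=9, 9+13=5
A + B = {2, 3, 4, 5, 6, 7, 8, 9}, so |A + B| = 8.
Verify: 8 ≥ 5? Yes ✓.

CD lower bound = 5, actual |A + B| = 8.


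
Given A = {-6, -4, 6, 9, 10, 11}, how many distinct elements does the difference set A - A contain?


A - A = {a - a' : a, a' ∈ A}; |A| = 6.
Bounds: 2|A|-1 ≤ |A - A| ≤ |A|² - |A| + 1, i.e. 11 ≤ |A - A| ≤ 31.
Note: 0 ∈ A - A always (from a - a). The set is symmetric: if d ∈ A - A then -d ∈ A - A.
Enumerate nonzero differences d = a - a' with a > a' (then include -d):
Positive differences: {1, 2, 3, 4, 5, 10, 12, 13, 14, 15, 16, 17}
Full difference set: {0} ∪ (positive diffs) ∪ (negative diffs).
|A - A| = 1 + 2·12 = 25 (matches direct enumeration: 25).

|A - A| = 25


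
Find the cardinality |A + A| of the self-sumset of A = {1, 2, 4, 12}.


A + A = {a + a' : a, a' ∈ A}; |A| = 4.
General bounds: 2|A| - 1 ≤ |A + A| ≤ |A|(|A|+1)/2, i.e. 7 ≤ |A + A| ≤ 10.
Lower bound 2|A|-1 is attained iff A is an arithmetic progression.
Enumerate sums a + a' for a ≤ a' (symmetric, so this suffices):
a = 1: 1+1=2, 1+2=3, 1+4=5, 1+12=13
a = 2: 2+2=4, 2+4=6, 2+12=14
a = 4: 4+4=8, 4+12=16
a = 12: 12+12=24
Distinct sums: {2, 3, 4, 5, 6, 8, 13, 14, 16, 24}
|A + A| = 10

|A + A| = 10


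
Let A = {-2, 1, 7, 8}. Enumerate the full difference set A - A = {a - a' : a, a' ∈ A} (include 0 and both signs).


A - A = {a - a' : a, a' ∈ A}.
Compute a - a' for each ordered pair (a, a'):
a = -2: -2--2=0, -2-1=-3, -2-7=-9, -2-8=-10
a = 1: 1--2=3, 1-1=0, 1-7=-6, 1-8=-7
a = 7: 7--2=9, 7-1=6, 7-7=0, 7-8=-1
a = 8: 8--2=10, 8-1=7, 8-7=1, 8-8=0
Collecting distinct values (and noting 0 appears from a-a):
A - A = {-10, -9, -7, -6, -3, -1, 0, 1, 3, 6, 7, 9, 10}
|A - A| = 13

A - A = {-10, -9, -7, -6, -3, -1, 0, 1, 3, 6, 7, 9, 10}


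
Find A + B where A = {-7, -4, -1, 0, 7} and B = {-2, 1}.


A + B = {a + b : a ∈ A, b ∈ B}.
Enumerate all |A|·|B| = 5·2 = 10 pairs (a, b) and collect distinct sums.
a = -7: -7+-2=-9, -7+1=-6
a = -4: -4+-2=-6, -4+1=-3
a = -1: -1+-2=-3, -1+1=0
a = 0: 0+-2=-2, 0+1=1
a = 7: 7+-2=5, 7+1=8
Collecting distinct sums: A + B = {-9, -6, -3, -2, 0, 1, 5, 8}
|A + B| = 8

A + B = {-9, -6, -3, -2, 0, 1, 5, 8}


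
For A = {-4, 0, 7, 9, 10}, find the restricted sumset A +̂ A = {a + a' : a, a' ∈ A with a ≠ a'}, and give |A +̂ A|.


Restricted sumset: A +̂ A = {a + a' : a ∈ A, a' ∈ A, a ≠ a'}.
Equivalently, take A + A and drop any sum 2a that is achievable ONLY as a + a for a ∈ A (i.e. sums representable only with equal summands).
Enumerate pairs (a, a') with a < a' (symmetric, so each unordered pair gives one sum; this covers all a ≠ a'):
  -4 + 0 = -4
  -4 + 7 = 3
  -4 + 9 = 5
  -4 + 10 = 6
  0 + 7 = 7
  0 + 9 = 9
  0 + 10 = 10
  7 + 9 = 16
  7 + 10 = 17
  9 + 10 = 19
Collected distinct sums: {-4, 3, 5, 6, 7, 9, 10, 16, 17, 19}
|A +̂ A| = 10
(Reference bound: |A +̂ A| ≥ 2|A| - 3 for |A| ≥ 2, with |A| = 5 giving ≥ 7.)

|A +̂ A| = 10
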